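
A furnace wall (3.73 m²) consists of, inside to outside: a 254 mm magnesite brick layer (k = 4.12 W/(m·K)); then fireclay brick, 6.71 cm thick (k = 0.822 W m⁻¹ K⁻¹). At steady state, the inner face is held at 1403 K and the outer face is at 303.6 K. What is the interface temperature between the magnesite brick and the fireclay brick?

T = 930 K

Resistance network (inner→outer):
  R_magnesite brick = L/(kA) = 0.254/(4.12·3.73) = 0.01653 K/W
  R_fireclay brick = L/(kA) = 0.0671/(0.822·3.73) = 0.02188 K/W
ΣR = 0.01653 + 0.02188 = 0.03841 K/W
Q = ΔT/ΣR = (1403 K − 303.6 K)/0.03841 = 28620 W
From the inner boundary to the magnesite brick/fireclay brick interface, ΣR_partial = 0.01653 K/W.
T_interface = T_in − Q·ΣR_partial = 1403 K − (28620)(0.01653) = 930 K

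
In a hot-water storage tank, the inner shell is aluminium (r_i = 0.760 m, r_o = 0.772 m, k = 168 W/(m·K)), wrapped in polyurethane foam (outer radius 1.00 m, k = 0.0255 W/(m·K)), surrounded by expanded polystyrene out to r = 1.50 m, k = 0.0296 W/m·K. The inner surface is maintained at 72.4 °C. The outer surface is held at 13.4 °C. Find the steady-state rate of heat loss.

Q = 32.5 W

Series thermal resistances, inner to outer:
  R_aluminium = (1/0.760 − 1/0.772)/(4πk) = 0.02045/(4π·168) = 9.688×10^-6 K/W
  R_polyurethane foam = (1/0.772 − 1/1.00)/(4πk) = 0.2953/(4π·0.0255) = 0.9217 K/W
  R_expanded polystyrene = (1/1.00 − 1/1.50)/(4πk) = 0.3333/(4π·0.0296) = 0.8961 K/W
ΣR = 9.688×10^-6 + 0.9217 + 0.8961 = 1.818 K/W
Q = ΔT/ΣR = (72.4 °C − 13.4 °C)/1.818 = 32.5 W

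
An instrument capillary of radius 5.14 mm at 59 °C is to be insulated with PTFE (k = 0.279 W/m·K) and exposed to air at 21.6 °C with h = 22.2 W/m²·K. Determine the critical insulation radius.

r_cr = 1.26 cm

For a cylinder, r_cr = k_ins/h = 0.279/22.2 = 0.0126 m = 1.26 cm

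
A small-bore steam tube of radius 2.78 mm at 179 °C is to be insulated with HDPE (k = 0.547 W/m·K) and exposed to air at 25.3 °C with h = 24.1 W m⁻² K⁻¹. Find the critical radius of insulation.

r_cr = 2.27 cm

For a cylinder, r_cr = k_ins/h = 0.547/24.1 = 0.0227 m = 2.27 cm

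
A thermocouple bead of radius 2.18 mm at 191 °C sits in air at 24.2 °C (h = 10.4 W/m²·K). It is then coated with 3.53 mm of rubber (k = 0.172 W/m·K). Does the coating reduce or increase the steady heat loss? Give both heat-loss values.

Critical radius for a sphere: r_cr = 2k/h = 0.0331 m = 3.31 cm.
Outer radius after coating: r₂ = 0.00218 + 0.00353 = 0.00571 m.
Since r₁ < r_cr and r₂ ≤ r_cr, the coating moves toward the maximum at r_cr — heat loss rises.
Bare: R = 1/(4πr₁²h) = 1610 K/W; Q = 166.8/1610 = 0.104 W.
Coated: R = R_cond + R_conv = 365.9 K/W; Q = 166.8/365.9 = 0.456 W.

increases: 0.104 → 0.456 W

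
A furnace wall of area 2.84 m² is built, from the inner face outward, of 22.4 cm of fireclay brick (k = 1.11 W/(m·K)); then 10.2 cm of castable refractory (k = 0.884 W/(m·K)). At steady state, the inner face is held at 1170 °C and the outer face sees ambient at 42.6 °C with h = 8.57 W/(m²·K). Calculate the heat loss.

Q = 7.38 kW

Treat each layer as a resistance in series:
  R_fireclay brick = L/(kA) = 0.224/(1.11·2.84) = 0.07106 K/W
  R_castable refractory = L/(kA) = 0.102/(0.884·2.84) = 0.04063 K/W
  R_conv,out = 1/(hA) = 1/(8.57·2.84) = 0.04109 K/W
ΣR = 0.07106 + 0.04063 + 0.04109 = 0.1528 K/W
Q = ΔT/ΣR = (1170 °C − 42.6 °C)/0.1528 = 7380 W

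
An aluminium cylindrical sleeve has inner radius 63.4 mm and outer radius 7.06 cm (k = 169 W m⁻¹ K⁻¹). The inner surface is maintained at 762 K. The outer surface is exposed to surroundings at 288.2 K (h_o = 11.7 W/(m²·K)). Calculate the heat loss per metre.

Series thermal resistances, inner to outer:
  R'_aluminium = ln(0.0706/0.0634)/(2πk) = 0.1076/(2π·169) = 1.013×10^-4 m·K/W
  R'_conv,out = 1/(2πr h) = 1/(2π·0.0706·11.7) = 0.1927 m·K/W
ΣR = 1.013×10^-4 + 0.1927 = 0.1928 m·K/W
Q' = ΔT/ΣR = (762 K − 288.2 K)/0.1928 = 2460 W/m

Q' = 2460 W/m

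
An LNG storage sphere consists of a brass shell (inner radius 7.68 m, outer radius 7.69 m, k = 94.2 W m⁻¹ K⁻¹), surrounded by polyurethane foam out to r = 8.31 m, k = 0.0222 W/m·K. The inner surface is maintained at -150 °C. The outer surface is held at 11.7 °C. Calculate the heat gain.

Q = 4650 W

Resistance network (inner→outer):
  R_brass = (1/7.68 − 1/7.69)/(4πk) = 1.693×10^-4/(4π·94.2) = 1.430×10^-7 K/W
  R_polyurethane foam = (1/7.69 − 1/8.31)/(4πk) = 0.009702/(4π·0.0222) = 0.03478 K/W
ΣR = 1.430×10^-7 + 0.03478 = 0.03478 K/W
Q = ΔT/ΣR = (-150 °C − 11.7 °C)/0.03478 = -4650 W
(Negative Q ⇒ heat flows inward; heat gain = 4650 W.)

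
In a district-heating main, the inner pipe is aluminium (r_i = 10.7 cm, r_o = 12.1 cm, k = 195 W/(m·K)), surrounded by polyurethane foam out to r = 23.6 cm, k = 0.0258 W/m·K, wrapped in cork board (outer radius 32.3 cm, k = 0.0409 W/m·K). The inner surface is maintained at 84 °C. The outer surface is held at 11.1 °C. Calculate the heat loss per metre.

Q' = 13.6 W/m

Resistance network (inner→outer):
  R'_aluminium = ln(0.121/0.107)/(2πk) = 0.1230/(2π·195) = 1.004×10^-4 m·K/W
  R'_polyurethane foam = ln(0.236/0.121)/(2πk) = 0.6680/(2π·0.0258) = 4.121 m·K/W
  R'_cork board = ln(0.323/0.236)/(2πk) = 0.3138/(2π·0.0409) = 1.221 m·K/W
ΣR = 1.004×10^-4 + 4.121 + 1.221 = 5.342 m·K/W
Q' = ΔT/ΣR = (84 °C − 11.1 °C)/5.342 = 13.6 W/m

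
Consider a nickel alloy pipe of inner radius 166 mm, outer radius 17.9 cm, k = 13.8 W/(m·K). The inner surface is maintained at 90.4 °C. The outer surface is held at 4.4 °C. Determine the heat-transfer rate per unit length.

Q' = 98.9 kW/m

Q' = 2πk·ΔT/ln(r₂/r₁) = 2π × 13.8 × 86 / ln(0.179/0.166) = 98900 W/m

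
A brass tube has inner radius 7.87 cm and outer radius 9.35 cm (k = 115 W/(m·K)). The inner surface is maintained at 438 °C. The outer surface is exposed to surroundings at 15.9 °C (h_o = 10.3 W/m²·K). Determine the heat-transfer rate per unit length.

Series thermal resistances, inner to outer:
  R'_brass = ln(0.0935/0.0787)/(2πk) = 0.1723/(2π·115) = 2.385×10^-4 m·K/W
  R'_conv,out = 1/(2πr h) = 1/(2π·0.0935·10.3) = 0.1653 m·K/W
ΣR = 2.385×10^-4 + 0.1653 = 0.1655 m·K/W
Q' = ΔT/ΣR = (438 °C − 15.9 °C)/0.1655 = 2550 W/m

Q' = 2.55 kW/m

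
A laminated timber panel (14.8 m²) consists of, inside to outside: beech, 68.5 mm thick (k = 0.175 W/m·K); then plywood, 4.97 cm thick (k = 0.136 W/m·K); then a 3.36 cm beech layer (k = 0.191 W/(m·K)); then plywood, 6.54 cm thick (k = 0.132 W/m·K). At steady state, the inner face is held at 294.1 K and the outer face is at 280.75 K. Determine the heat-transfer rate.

Resistance network (inner→outer):
  R_beech = L/(kA) = 0.0685/(0.175·14.8) = 0.02645 K/W
  R_plywood = L/(kA) = 0.0497/(0.136·14.8) = 0.02469 K/W
  R_beech = L/(kA) = 0.0336/(0.191·14.8) = 0.01189 K/W
  R_plywood = L/(kA) = 0.0654/(0.132·14.8) = 0.03348 K/W
ΣR = 0.02645 + 0.02469 + 0.01189 + 0.03348 = 0.09651 K/W
Q = ΔT/ΣR = (294.1 K − 280.75 K)/0.09651 = 138 W

Q = 138 W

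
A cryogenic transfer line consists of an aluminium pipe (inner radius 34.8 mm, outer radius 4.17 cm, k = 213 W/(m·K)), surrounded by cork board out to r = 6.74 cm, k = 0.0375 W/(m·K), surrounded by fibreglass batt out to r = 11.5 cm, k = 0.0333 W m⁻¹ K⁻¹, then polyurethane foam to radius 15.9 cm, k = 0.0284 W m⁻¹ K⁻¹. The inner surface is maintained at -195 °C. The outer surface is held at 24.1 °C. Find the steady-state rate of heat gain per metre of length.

Resistance network (inner→outer):
  R'_aluminium = ln(0.0417/0.0348)/(2πk) = 0.1809/(2π·213) = 1.352×10^-4 m·K/W
  R'_cork board = ln(0.0674/0.0417)/(2πk) = 0.4801/(2π·0.0375) = 2.038 m·K/W
  R'_fibreglass batt = ln(0.115/0.0674)/(2πk) = 0.5343/(2π·0.0333) = 2.554 m·K/W
  R'_polyurethane foam = ln(0.159/0.115)/(2πk) = 0.3240/(2π·0.0284) = 1.816 m·K/W
ΣR = 1.352×10^-4 + 2.038 + 2.554 + 1.816 = 6.408 m·K/W
Q' = ΔT/ΣR = (-195 °C − 24.1 °C)/6.408 = -34.2 W/m
(Negative Q' ⇒ heat flows inward; heat gain = 34.2 W/m.)

Q' = 34.2 W/m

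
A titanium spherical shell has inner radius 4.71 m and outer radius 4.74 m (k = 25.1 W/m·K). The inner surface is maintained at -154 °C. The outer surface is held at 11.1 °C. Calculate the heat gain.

Q = 4πk·ΔT/(1/r₁ − 1/r₂) = 4π × 25.1 × 165.1 / (1/4.71 − 1/4.74) = 3.88×10^7 W

Q = 38800 kW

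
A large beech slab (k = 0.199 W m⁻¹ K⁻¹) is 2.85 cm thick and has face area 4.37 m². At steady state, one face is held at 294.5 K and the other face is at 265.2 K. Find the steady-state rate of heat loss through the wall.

Q = 894 W

Q = kA·ΔT/L = 0.199 × 4.37 × |294.5 K − 265.2 K| / 0.0285 = 894 W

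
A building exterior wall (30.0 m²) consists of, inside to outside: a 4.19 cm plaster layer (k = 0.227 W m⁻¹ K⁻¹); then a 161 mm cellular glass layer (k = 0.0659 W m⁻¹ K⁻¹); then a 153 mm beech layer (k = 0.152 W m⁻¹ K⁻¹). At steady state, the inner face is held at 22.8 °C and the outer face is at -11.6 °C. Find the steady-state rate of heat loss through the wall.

Treat each layer as a resistance in series:
  R_plaster = L/(kA) = 0.0419/(0.227·30.0) = 0.006153 K/W
  R_cellular glass = L/(kA) = 0.161/(0.0659·30.0) = 0.08144 K/W
  R_beech = L/(kA) = 0.153/(0.152·30.0) = 0.03355 K/W
ΣR = 0.006153 + 0.08144 + 0.03355 = 0.1211 K/W
Q = ΔT/ΣR = (22.8 °C − -11.6 °C)/0.1211 = 284 W

Q = 284 W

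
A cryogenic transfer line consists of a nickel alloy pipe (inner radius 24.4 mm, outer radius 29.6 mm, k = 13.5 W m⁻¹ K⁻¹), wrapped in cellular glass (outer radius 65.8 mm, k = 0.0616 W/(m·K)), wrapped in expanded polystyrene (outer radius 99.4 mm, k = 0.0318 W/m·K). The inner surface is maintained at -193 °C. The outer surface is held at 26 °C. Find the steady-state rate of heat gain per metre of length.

Q' = 53.0 W/m

Resistance network (inner→outer):
  R'_nickel alloy = ln(0.0296/0.0244)/(2πk) = 0.1932/(2π·13.5) = 0.002278 m·K/W
  R'_cellular glass = ln(0.0658/0.0296)/(2πk) = 0.7988/(2π·0.0616) = 2.064 m·K/W
  R'_expanded polystyrene = ln(0.0994/0.0658)/(2πk) = 0.4125/(2π·0.0318) = 2.065 m·K/W
ΣR = 0.002278 + 2.064 + 2.065 = 4.131 m·K/W
Q' = ΔT/ΣR = (-193 °C − 26 °C)/4.131 = -53.0 W/m
(Negative Q' ⇒ heat flows inward; heat gain = 53.0 W/m.)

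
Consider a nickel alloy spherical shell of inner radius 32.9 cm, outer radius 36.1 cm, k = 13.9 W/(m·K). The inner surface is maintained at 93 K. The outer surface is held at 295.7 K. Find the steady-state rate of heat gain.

Q = 4πk·ΔT/(1/r₁ − 1/r₂) = 4π × 13.9 × 202.7 / (1/0.329 − 1/0.361) = 1.31×10^5 W

Q = 131 kW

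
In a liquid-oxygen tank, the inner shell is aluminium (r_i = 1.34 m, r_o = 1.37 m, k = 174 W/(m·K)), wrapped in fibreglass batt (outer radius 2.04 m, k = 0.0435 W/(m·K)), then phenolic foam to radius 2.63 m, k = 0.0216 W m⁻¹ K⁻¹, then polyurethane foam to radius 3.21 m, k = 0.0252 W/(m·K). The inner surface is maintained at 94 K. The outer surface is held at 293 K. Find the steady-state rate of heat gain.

Series thermal resistances, inner to outer:
  R_aluminium = (1/1.34 − 1/1.37)/(4πk) = 0.01634/(4π·174) = 7.474×10^-6 K/W
  R_fibreglass batt = (1/1.37 − 1/2.04)/(4πk) = 0.2397/(4π·0.0435) = 0.4386 K/W
  R_phenolic foam = (1/2.04 − 1/2.63)/(4πk) = 0.1100/(4π·0.0216) = 0.4051 K/W
  R_polyurethane foam = (1/2.63 − 1/3.21)/(4πk) = 0.06870/(4π·0.0252) = 0.2169 K/W
ΣR = 7.474×10^-6 + 0.4386 + 0.4051 + 0.2169 = 1.061 K/W
Q = ΔT/ΣR = (94 K − 293 K)/1.061 = -188 W
(Negative Q ⇒ heat flows inward; heat gain = 188 W.)

Q = 188 W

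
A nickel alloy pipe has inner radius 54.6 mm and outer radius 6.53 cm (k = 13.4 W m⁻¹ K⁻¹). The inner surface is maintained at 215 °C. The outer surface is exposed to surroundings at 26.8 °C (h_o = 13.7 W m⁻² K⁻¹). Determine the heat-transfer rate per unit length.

Resistance network (inner→outer):
  R'_nickel alloy = ln(0.0653/0.0546)/(2πk) = 0.1790/(2π·13.4) = 0.002126 m·K/W
  R'_conv,out = 1/(2πr h) = 1/(2π·0.0653·13.7) = 0.1779 m·K/W
ΣR = 0.002126 + 0.1779 = 0.1800 m·K/W
Q' = ΔT/ΣR = (215 °C − 26.8 °C)/0.1800 = 1050 W/m

Q' = 1050 W/m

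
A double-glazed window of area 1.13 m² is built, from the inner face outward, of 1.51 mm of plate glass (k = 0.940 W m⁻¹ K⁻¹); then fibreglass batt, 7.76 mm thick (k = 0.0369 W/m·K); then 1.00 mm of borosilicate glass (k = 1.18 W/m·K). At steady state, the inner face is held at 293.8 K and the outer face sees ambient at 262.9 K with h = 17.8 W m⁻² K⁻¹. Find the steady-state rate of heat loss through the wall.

Resistance network (inner→outer):
  R_plate glass = L/(kA) = 0.00151/(0.940·1.13) = 0.001422 K/W
  R_fibreglass batt = L/(kA) = 0.00776/(0.0369·1.13) = 0.1861 K/W
  R_borosilicate glass = L/(kA) = 0.00100/(1.18·1.13) = 7.500×10^-4 K/W
  R_conv,out = 1/(hA) = 1/(17.8·1.13) = 0.04972 K/W
ΣR = 0.001422 + 0.1861 + 7.500×10^-4 + 0.04972 = 0.2380 K/W
Q = ΔT/ΣR = (293.8 K − 262.9 K)/0.2380 = 130 W

Q = 130 W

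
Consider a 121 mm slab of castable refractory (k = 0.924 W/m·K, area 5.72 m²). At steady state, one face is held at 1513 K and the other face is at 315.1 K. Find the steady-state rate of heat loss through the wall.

Q = kA·ΔT/L = 0.924 × 5.72 × |1513 K − 315.1 K| / 0.121 = 52300 W

Q = 52.3 kW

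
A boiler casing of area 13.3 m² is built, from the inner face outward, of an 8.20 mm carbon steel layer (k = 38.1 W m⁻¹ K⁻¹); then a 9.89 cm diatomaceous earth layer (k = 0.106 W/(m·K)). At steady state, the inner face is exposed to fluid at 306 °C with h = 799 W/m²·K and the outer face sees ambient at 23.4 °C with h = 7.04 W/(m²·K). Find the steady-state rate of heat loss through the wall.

Q = 3490 W

Series thermal resistances, inner to outer:
  R_conv,in = 1/(hA) = 1/(799·13.3) = 9.410×10^-5 K/W
  R_carbon steel = L/(kA) = 0.00820/(38.1·13.3) = 1.618×10^-5 K/W
  R_diatomaceous earth = L/(kA) = 0.0989/(0.106·13.3) = 0.07015 K/W
  R_conv,out = 1/(hA) = 1/(7.04·13.3) = 0.01068 K/W
ΣR = 9.410×10^-5 + 1.618×10^-5 + 0.07015 + 0.01068 = 0.08094 K/W
Q = ΔT/ΣR = (306 °C − 23.4 °C)/0.08094 = 3490 W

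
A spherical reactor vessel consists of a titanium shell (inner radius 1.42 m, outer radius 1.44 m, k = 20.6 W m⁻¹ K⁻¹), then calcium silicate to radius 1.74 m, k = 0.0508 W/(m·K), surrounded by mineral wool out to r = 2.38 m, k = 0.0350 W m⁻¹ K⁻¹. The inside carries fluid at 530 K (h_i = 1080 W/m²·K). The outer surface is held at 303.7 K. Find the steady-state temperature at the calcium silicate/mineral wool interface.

Treat each layer as a resistance in series:
  R_conv,in = 1/(4πr²h) = 1/(4π·1.42²·1080) = 3.654×10^-5 K/W
  R_titanium = (1/1.42 − 1/1.44)/(4πk) = 0.009781/(4π·20.6) = 3.778×10^-5 K/W
  R_calcium silicate = (1/1.44 − 1/1.74)/(4πk) = 0.1197/(4π·0.0508) = 0.1876 K/W
  R_mineral wool = (1/1.74 − 1/2.38)/(4πk) = 0.1545/(4π·0.0350) = 0.3514 K/W
ΣR = 3.654×10^-5 + 3.778×10^-5 + 0.1876 + 0.3514 = 0.5391 K/W
Q = ΔT/ΣR = (530 K − 303.7 K)/0.5391 = 419.8 W
From the inner boundary to the calcium silicate/mineral wool interface, ΣR_partial = 0.1877 K/W.
T_interface = T_in − Q·ΣR_partial = 530 K − (419.8)(0.1877) = 451 K

T = 451 K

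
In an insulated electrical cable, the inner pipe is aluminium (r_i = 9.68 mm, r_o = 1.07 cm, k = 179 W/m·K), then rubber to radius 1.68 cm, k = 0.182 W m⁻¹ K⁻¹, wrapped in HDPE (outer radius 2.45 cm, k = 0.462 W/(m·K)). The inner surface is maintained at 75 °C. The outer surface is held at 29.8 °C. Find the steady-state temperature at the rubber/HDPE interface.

Series thermal resistances, inner to outer:
  R'_aluminium = ln(0.0107/0.00968)/(2πk) = 0.1002/(2π·179) = 8.908×10^-5 m·K/W
  R'_rubber = ln(0.0168/0.0107)/(2πk) = 0.4511/(2π·0.182) = 0.3945 m·K/W
  R'_HDPE = ln(0.0245/0.0168)/(2πk) = 0.3773/(2π·0.462) = 0.1300 m·K/W
ΣR = 8.908×10^-5 + 0.3945 + 0.1300 = 0.5246 m·K/W
Q' = ΔT/ΣR = (75 °C − 29.8 °C)/0.5246 = 86.16 W/m
From the inner boundary to the rubber/HDPE interface, ΣR_partial = 0.3946 m·K/W.
T_interface = T_in − Q'·ΣR_partial = 75 °C − (86.16)(0.3946) = 41.0 °C

T = 41.0 °C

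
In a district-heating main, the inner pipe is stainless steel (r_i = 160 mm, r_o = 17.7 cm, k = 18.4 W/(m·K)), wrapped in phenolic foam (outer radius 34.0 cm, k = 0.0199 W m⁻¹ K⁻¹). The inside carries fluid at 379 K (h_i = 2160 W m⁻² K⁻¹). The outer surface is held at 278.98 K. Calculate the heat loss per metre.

Treat each layer as a resistance in series:
  R'_conv,in = 1/(2πr h) = 1/(2π·0.160·2160) = 4.605×10^-4 m·K/W
  R'_stainless steel = ln(0.177/0.160)/(2πk) = 0.1010/(2π·18.4) = 8.734×10^-4 m·K/W
  R'_phenolic foam = ln(0.340/0.177)/(2πk) = 0.6528/(2π·0.0199) = 5.221 m·K/W
ΣR = 4.605×10^-4 + 8.734×10^-4 + 5.221 = 5.222 m·K/W
Q' = ΔT/ΣR = (379 K − 278.98 K)/5.222 = 19.2 W/m

Q' = 19.2 W/m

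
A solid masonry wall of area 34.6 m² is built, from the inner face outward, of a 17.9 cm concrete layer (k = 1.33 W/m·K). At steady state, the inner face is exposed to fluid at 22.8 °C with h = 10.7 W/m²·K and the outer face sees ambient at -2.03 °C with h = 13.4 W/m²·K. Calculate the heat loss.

Q = 2.84 kW

Series thermal resistances, inner to outer:
  R_conv,in = 1/(hA) = 1/(10.7·34.6) = 0.002701 K/W
  R_concrete = L/(kA) = 0.179/(1.33·34.6) = 0.003890 K/W
  R_conv,out = 1/(hA) = 1/(13.4·34.6) = 0.002157 K/W
ΣR = 0.002701 + 0.003890 + 0.002157 = 0.008748 K/W
Q = ΔT/ΣR = (22.8 °C − -2.03 °C)/0.008748 = 2840 W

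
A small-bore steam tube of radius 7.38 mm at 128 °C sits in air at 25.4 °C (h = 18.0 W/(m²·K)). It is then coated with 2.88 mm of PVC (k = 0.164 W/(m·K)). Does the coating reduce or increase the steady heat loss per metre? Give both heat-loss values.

Critical radius for a cylinder: r_cr = k/h = 0.00911 m = 0.911 cm.
Outer radius after coating: r₂ = 0.00738 + 0.00288 = 0.01026 m.
r₁ < r_cr < r₂: heat loss rises to a maximum at r_cr then falls. Whether the coating helps depends on whether Q(r₂) has dropped back below Q(r₁).
Bare: R = 1/(2πr₁h) = 1.198 m·K/W; Q = 102.6/1.198 = 85.6 W/m.
Coated: R = R_cond + R_conv = 1.182 m·K/W; Q = 102.6/1.182 = 86.8 W/m.

increases: 85.6 → 86.8 W/m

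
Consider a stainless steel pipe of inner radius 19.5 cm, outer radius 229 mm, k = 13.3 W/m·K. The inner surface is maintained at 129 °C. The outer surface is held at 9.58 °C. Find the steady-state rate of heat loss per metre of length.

Q' = 62100 W/m

Q' = 2πk·ΔT/ln(r₂/r₁) = 2π × 13.3 × 119.42 / ln(0.229/0.195) = 62100 W/m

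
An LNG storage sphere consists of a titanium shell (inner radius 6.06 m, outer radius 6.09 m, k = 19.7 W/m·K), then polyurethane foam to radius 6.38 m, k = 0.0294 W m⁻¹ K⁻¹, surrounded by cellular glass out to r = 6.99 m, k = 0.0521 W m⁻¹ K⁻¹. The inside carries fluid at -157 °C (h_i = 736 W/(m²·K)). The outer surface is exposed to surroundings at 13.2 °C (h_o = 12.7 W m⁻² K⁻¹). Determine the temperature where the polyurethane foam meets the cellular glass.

Series thermal resistances, inner to outer:
  R_conv,in = 1/(4πr²h) = 1/(4π·6.06²·736) = 2.944×10^-6 K/W
  R_titanium = (1/6.06 − 1/6.09)/(4πk) = 8.129×10^-4/(4π·19.7) = 3.284×10^-6 K/W
  R_polyurethane foam = (1/6.09 − 1/6.38)/(4πk) = 0.007464/(4π·0.0294) = 0.02020 K/W
  R_cellular glass = (1/6.38 − 1/6.99)/(4πk) = 0.01368/(4π·0.0521) = 0.02089 K/W
  R_conv,out = 1/(4πr²h) = 1/(4π·6.99²·12.7) = 1.282×10^-4 K/W
ΣR = 2.944×10^-6 + 3.284×10^-6 + 0.02020 + 0.02089 + 1.282×10^-4 = 0.04122 K/W
Q = ΔT/ΣR = (-157 °C − 13.2 °C)/0.04122 = -4129 W
From the inner boundary to the polyurethane foam/cellular glass interface, ΣR_partial = 0.02021 K/W.
T_interface = T_in − Q·ΣR_partial = -157 °C − (-4129)(0.02021) = -73.6 °C

T = -73.6 °C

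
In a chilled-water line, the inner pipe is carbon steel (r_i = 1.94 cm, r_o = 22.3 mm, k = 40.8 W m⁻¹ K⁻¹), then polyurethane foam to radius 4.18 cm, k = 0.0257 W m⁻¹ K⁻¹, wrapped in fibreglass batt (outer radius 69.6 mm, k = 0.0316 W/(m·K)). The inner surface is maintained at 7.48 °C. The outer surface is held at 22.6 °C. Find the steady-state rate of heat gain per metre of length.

Q' = 2.34 W/m

Resistance network (inner→outer):
  R'_carbon steel = ln(0.0223/0.0194)/(2πk) = 0.1393/(2π·40.8) = 5.434×10^-4 m·K/W
  R'_polyurethane foam = ln(0.0418/0.0223)/(2πk) = 0.6283/(2π·0.0257) = 3.891 m·K/W
  R'_fibreglass batt = ln(0.0696/0.0418)/(2πk) = 0.5099/(2π·0.0316) = 2.568 m·K/W
ΣR = 5.434×10^-4 + 3.891 + 2.568 = 6.460 m·K/W
Q' = ΔT/ΣR = (7.48 °C − 22.6 °C)/6.460 = -2.34 W/m
(Negative Q' ⇒ heat flows inward; heat gain = 2.34 W/m.)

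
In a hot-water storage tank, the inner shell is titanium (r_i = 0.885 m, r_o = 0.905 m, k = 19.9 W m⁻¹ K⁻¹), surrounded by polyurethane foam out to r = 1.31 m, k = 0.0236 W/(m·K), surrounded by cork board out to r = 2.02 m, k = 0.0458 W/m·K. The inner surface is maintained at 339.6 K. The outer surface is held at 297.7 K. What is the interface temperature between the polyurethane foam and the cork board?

Resistance network (inner→outer):
  R_titanium = (1/0.885 − 1/0.905)/(4πk) = 0.02497/(4π·19.9) = 9.986×10^-5 K/W
  R_polyurethane foam = (1/0.905 − 1/1.31)/(4πk) = 0.3416/(4π·0.0236) = 1.152 K/W
  R_cork board = (1/1.31 − 1/2.02)/(4πk) = 0.2683/(4π·0.0458) = 0.4662 K/W
ΣR = 9.986×10^-5 + 1.152 + 0.4662 = 1.618 K/W
Q = ΔT/ΣR = (339.6 K − 297.7 K)/1.618 = 25.90 W
From the inner boundary to the polyurethane foam/cork board interface, ΣR_partial = 1.152 K/W.
T_interface = T_in − Q·ΣR_partial = 339.6 K − (25.90)(1.152) = 309.8 K

T = 309.8 K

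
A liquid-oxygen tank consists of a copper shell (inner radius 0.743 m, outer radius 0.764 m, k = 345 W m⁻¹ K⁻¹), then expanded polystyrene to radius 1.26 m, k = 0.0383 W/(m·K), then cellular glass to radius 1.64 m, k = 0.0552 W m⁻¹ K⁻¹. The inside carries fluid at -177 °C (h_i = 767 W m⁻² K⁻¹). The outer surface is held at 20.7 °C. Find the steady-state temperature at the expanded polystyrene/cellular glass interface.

T = -18.5 °C

Series thermal resistances, inner to outer:
  R_conv,in = 1/(4πr²h) = 1/(4π·0.743²·767) = 1.879×10^-4 K/W
  R_copper = (1/0.743 − 1/0.764)/(4πk) = 0.03699/(4π·345) = 8.533×10^-6 K/W
  R_expanded polystyrene = (1/0.764 − 1/1.26)/(4πk) = 0.5152/(4π·0.0383) = 1.071 K/W
  R_cellular glass = (1/1.26 − 1/1.64)/(4πk) = 0.1839/(4π·0.0552) = 0.2651 K/W
ΣR = 1.879×10^-4 + 8.533×10^-6 + 1.071 + 0.2651 = 1.336 K/W
Q = ΔT/ΣR = (-177 °C − 20.7 °C)/1.336 = -148.0 W
From the inner boundary to the expanded polystyrene/cellular glass interface, ΣR_partial = 1.071 K/W.
T_interface = T_in − Q·ΣR_partial = -177 °C − (-148.0)(1.071) = -18.5 °C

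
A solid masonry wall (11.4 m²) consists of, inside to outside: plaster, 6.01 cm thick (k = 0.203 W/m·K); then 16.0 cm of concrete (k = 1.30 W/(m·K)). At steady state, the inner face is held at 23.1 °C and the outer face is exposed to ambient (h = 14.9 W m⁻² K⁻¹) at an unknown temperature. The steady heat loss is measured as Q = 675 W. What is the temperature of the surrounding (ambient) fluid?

Series resistances:
  R_plaster = L/(kA) = 0.0601/(0.203·11.4) = 0.02597 K/W
  R_concrete = L/(kA) = 0.160/(1.30·11.4) = 0.01080 K/W
  R_conv,out = 1/(hA) = 1/(14.9·11.4) = 0.005887 K/W
ΣR = 0.04265 K/W
ΔT = Q·ΣR = 675 × 0.04265 = 28.79 K
Heat flows outward, so T_out = T_in − ΔT = 23.1 − 28.79 = -5.69 °C

T_out = -5.69 °C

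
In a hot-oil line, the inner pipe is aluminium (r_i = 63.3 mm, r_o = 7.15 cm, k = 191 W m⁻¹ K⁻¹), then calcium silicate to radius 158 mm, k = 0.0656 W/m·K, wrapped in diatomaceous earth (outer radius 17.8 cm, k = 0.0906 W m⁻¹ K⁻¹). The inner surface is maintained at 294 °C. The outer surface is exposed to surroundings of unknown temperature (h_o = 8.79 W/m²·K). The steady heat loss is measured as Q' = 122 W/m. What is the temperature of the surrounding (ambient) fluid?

T_out = 21.3 °C

Sum the resistances:
  R'_aluminium = ln(0.0715/0.0633)/(2πk) = 0.1218/(2π·191) = 1.015×10^-4 m·K/W
  R'_calcium silicate = ln(0.158/0.0715)/(2πk) = 0.7929/(2π·0.0656) = 1.924 m·K/W
  R'_diatomaceous earth = ln(0.178/0.158)/(2πk) = 0.1192/(2π·0.0906) = 0.2094 m·K/W
  R'_conv,out = 1/(2πr h) = 1/(2π·0.178·8.79) = 0.1017 m·K/W
ΣR = 2.235 m·K/W
ΔT = Q'·ΣR = 122 × 2.235 = 272.7 K
Heat flows outward, so T_out = T_in − ΔT = 294 − 272.7 = 21.3 °C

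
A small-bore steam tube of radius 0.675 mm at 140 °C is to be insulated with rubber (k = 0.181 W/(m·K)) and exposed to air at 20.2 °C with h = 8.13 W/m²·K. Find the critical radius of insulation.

For a cylinder, r_cr = k_ins/h = 0.181/8.13 = 0.0223 m = 2.23 cm

r_cr = 2.23 cm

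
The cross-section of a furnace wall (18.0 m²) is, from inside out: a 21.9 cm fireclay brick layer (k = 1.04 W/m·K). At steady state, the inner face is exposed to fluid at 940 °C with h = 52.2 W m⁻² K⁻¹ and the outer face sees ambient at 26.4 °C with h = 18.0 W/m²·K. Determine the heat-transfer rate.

Q = 57.6 kW

Resistance network (inner→outer):
  R_conv,in = 1/(hA) = 1/(52.2·18.0) = 0.001064 K/W
  R_fireclay brick = L/(kA) = 0.219/(1.04·18.0) = 0.01170 K/W
  R_conv,out = 1/(hA) = 1/(18.0·18.0) = 0.003086 K/W
ΣR = 0.001064 + 0.01170 + 0.003086 = 0.01585 K/W
Q = ΔT/ΣR = (940 °C − 26.4 °C)/0.01585 = 57600 W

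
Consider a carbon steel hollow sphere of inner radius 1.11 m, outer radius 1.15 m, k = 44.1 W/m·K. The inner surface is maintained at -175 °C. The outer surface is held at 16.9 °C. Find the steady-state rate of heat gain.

Q = 4πk·ΔT/(1/r₁ − 1/r₂) = 4π × 44.1 × 191.9 / (1/1.11 − 1/1.15) = 3.39×10^6 W

Q = 3.39×10^6 W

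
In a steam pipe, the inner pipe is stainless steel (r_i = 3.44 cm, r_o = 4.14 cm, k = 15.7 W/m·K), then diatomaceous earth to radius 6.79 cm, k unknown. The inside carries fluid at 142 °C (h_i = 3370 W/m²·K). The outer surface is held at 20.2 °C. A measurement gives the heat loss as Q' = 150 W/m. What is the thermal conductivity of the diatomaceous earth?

ΣR = ΔT/Q' = |142 − 20.2|/150 = 0.8120 m·K/W
Known resistances:
  R'_conv,in = 1/(2πr h) = 1/(2π·0.0344·3370) = 0.001373 m·K/W
  R'_stainless steel = ln(0.0414/0.0344)/(2πk) = 0.1852/(2π·15.7) = 0.001878 m·K/W
R_diatomaceous earth = ΣR − ΣR_known = 0.8120 − 0.003251 = 0.8087 m·K/W
ln(r₂/r₁)/(2πk) = 0.8087 ⇒ k = 0.4948/(2π·0.8087) = 0.0974 W/m·K

k = 0.0974 W/m·K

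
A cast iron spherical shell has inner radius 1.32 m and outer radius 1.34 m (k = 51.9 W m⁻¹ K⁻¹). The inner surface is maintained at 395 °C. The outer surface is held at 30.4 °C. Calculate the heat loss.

Q = 4πk·ΔT/(1/r₁ − 1/r₂) = 4π × 51.9 × 364.6 / (1/1.32 − 1/1.34) = 2.10×10^7 W

Q = 21000 kW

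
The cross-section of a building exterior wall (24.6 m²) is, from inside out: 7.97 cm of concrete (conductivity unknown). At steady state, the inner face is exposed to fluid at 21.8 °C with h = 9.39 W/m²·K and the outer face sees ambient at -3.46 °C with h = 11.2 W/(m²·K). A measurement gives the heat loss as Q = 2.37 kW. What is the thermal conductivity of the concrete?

ΣR = ΔT/Q = |21.8 − -3.46|/2370 = 0.01066 K/W
Known resistances:
  R_conv,in = 1/(hA) = 1/(9.39·24.6) = 0.004329 K/W
  R_conv,out = 1/(hA) = 1/(11.2·24.6) = 0.003630 K/W
R_concrete = ΣR − ΣR_known = 0.01066 − 0.007959 = 0.002701 K/W
L/(kA) = 0.002701 ⇒ k = 0.0797/(0.002701·24.6) = 1.20 W/m·K

k = 1.20 W/m·K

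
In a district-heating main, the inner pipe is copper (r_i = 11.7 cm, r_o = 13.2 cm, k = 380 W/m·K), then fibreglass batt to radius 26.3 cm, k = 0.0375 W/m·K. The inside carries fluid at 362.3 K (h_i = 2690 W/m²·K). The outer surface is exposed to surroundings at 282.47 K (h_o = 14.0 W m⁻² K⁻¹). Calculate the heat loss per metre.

Series thermal resistances, inner to outer:
  R'_conv,in = 1/(2πr h) = 1/(2π·0.117·2690) = 5.057×10^-4 m·K/W
  R'_copper = ln(0.132/0.117)/(2πk) = 0.1206/(2π·380) = 5.052×10^-5 m·K/W
  R'_fibreglass batt = ln(0.263/0.132)/(2πk) = 0.6894/(2π·0.0375) = 2.926 m·K/W
  R'_conv,out = 1/(2πr h) = 1/(2π·0.263·14.0) = 0.04323 m·K/W
ΣR = 5.057×10^-4 + 5.052×10^-5 + 2.926 + 0.04323 = 2.970 m·K/W
Q' = ΔT/ΣR = (362.3 K − 282.47 K)/2.970 = 26.9 W/m

Q' = 26.9 W/m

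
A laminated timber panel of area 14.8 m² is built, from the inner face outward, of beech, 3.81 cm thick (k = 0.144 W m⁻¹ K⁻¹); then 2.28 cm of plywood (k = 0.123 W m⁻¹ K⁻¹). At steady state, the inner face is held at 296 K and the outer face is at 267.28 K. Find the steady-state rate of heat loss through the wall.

Q = 945 W

Series thermal resistances, inner to outer:
  R_beech = L/(kA) = 0.0381/(0.144·14.8) = 0.01788 K/W
  R_plywood = L/(kA) = 0.0228/(0.123·14.8) = 0.01252 K/W
ΣR = 0.01788 + 0.01252 = 0.03040 K/W
Q = ΔT/ΣR = (296 K − 267.28 K)/0.03040 = 945 W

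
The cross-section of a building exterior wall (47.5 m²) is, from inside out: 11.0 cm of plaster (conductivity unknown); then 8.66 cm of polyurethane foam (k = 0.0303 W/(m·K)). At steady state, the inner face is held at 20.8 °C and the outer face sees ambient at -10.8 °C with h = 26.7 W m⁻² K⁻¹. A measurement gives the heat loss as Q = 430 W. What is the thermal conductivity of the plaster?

ΣR = ΔT/Q = |20.8 − -10.8|/430 = 0.07349 K/W
Known resistances:
  R_polyurethane foam = L/(kA) = 0.0866/(0.0303·47.5) = 0.06017 K/W
  R_conv,out = 1/(hA) = 1/(26.7·47.5) = 7.885×10^-4 K/W
R_plaster = ΣR − ΣR_known = 0.07349 − 0.06096 = 0.01253 K/W
L/(kA) = 0.01253 ⇒ k = 0.110/(0.01253·47.5) = 0.185 W/m·K

k = 0.185 W/m·K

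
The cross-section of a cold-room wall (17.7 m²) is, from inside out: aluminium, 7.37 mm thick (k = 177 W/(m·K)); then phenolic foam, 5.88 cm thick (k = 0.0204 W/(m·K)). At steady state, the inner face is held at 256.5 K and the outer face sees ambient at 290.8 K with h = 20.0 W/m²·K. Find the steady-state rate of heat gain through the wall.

Q = 207 W

Treat each layer as a resistance in series:
  R_aluminium = L/(kA) = 0.00737/(177·17.7) = 2.352×10^-6 K/W
  R_phenolic foam = L/(kA) = 0.0588/(0.0204·17.7) = 0.1628 K/W
  R_conv,out = 1/(hA) = 1/(20.0·17.7) = 0.002825 K/W
ΣR = 2.352×10^-6 + 0.1628 + 0.002825 = 0.1656 K/W
Q = ΔT/ΣR = (256.5 K − 290.8 K)/0.1656 = -207 W
(Negative Q ⇒ heat flows inward; heat gain = 207 W.)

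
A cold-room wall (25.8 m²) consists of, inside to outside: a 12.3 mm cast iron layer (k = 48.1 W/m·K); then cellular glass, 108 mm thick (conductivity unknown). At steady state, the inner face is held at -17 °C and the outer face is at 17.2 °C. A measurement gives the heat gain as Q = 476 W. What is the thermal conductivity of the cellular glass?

ΣR = ΔT/Q = |-17 − 17.2|/476 = 0.07185 K/W
Known resistances:
  R_cast iron = L/(kA) = 0.0123/(48.1·25.8) = 9.912×10^-6 K/W
R_cellular glass = ΣR − ΣR_known = 0.07185 − 9.912×10^-6 = 0.07184 K/W
L/(kA) = 0.07184 ⇒ k = 0.108/(0.07184·25.8) = 0.0583 W/m·K

k = 0.0583 W/m·K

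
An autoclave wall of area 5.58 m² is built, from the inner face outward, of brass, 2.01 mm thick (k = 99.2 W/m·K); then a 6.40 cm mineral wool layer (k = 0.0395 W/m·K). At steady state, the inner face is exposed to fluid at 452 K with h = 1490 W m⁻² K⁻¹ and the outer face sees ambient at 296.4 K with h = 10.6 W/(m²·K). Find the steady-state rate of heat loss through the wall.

Q = 506 W

Treat each layer as a resistance in series:
  R_conv,in = 1/(hA) = 1/(1490·5.58) = 1.203×10^-4 K/W
  R_brass = L/(kA) = 0.00201/(99.2·5.58) = 3.631×10^-6 K/W
  R_mineral wool = L/(kA) = 0.0640/(0.0395·5.58) = 0.2904 K/W
  R_conv,out = 1/(hA) = 1/(10.6·5.58) = 0.01691 K/W
ΣR = 1.203×10^-4 + 3.631×10^-6 + 0.2904 + 0.01691 = 0.3074 K/W
Q = ΔT/ΣR = (452 K − 296.4 K)/0.3074 = 506 W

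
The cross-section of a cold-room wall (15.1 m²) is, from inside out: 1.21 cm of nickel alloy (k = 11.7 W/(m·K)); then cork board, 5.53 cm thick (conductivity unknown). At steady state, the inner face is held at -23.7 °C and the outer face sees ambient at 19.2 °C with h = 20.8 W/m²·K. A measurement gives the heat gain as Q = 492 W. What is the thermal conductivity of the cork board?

k = 0.0436 W/m·K

ΣR = ΔT/Q = |-23.7 − 19.2|/492 = 0.08720 K/W
Known resistances:
  R_nickel alloy = L/(kA) = 0.0121/(11.7·15.1) = 6.849×10^-5 K/W
  R_conv,out = 1/(hA) = 1/(20.8·15.1) = 0.003184 K/W
R_cork board = ΣR − ΣR_known = 0.08720 − 0.003252 = 0.08395 K/W
L/(kA) = 0.08395 ⇒ k = 0.0553/(0.08395·15.1) = 0.0436 W/m·K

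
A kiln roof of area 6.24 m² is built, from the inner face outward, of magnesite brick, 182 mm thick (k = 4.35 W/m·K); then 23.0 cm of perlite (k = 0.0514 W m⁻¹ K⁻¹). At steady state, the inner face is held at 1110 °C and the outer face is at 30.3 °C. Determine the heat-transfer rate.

Q = 1490 W

Treat each layer as a resistance in series:
  R_magnesite brick = L/(kA) = 0.182/(4.35·6.24) = 0.006705 K/W
  R_perlite = L/(kA) = 0.230/(0.0514·6.24) = 0.7171 K/W
ΣR = 0.006705 + 0.7171 = 0.7238 K/W
Q = ΔT/ΣR = (1110 °C − 30.3 °C)/0.7238 = 1490 W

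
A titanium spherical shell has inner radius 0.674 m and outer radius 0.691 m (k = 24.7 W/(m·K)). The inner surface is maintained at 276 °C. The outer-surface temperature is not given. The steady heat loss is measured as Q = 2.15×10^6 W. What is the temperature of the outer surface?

Series resistances:
  R_titanium = (1/0.674 − 1/0.691)/(4πk) = 0.03650/(4π·24.7) = 1.176×10^-4 K/W
ΣR = 1.176×10^-4 K/W
ΔT = Q·ΣR = 2.15×10^6 × 1.176×10^-4 = 252.8 K
Heat flows outward, so T_out = T_in − ΔT = 276 − 252.8 = 23.2 °C

T_out = 23.2 °C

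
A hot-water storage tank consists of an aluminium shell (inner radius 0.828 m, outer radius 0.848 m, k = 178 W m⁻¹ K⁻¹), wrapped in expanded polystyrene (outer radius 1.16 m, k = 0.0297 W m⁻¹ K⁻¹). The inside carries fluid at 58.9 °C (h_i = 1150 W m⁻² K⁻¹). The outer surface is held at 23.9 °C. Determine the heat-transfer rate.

Treat each layer as a resistance in series:
  R_conv,in = 1/(4πr²h) = 1/(4π·0.828²·1150) = 1.009×10^-4 K/W
  R_aluminium = (1/0.828 − 1/0.848)/(4πk) = 0.02848/(4π·178) = 1.273×10^-5 K/W
  R_expanded polystyrene = (1/0.848 − 1/1.16)/(4πk) = 0.3172/(4π·0.0297) = 0.8498 K/W
ΣR = 1.009×10^-4 + 1.273×10^-5 + 0.8498 = 0.8499 K/W
Q = ΔT/ΣR = (58.9 °C − 23.9 °C)/0.8499 = 41.2 W

Q = 41.2 W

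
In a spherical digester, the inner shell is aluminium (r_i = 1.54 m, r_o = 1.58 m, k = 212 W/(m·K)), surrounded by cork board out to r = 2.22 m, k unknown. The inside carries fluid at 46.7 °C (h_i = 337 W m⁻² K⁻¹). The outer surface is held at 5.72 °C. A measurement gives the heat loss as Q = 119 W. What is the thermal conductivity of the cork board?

k = 0.0422 W/m·K

ΣR = ΔT/Q = |46.7 − 5.72|/119 = 0.3444 K/W
Known resistances:
  R_conv,in = 1/(4πr²h) = 1/(4π·1.54²·337) = 9.957×10^-5 K/W
  R_aluminium = (1/1.54 − 1/1.58)/(4πk) = 0.01644/(4π·212) = 6.171×10^-6 K/W
R_cork board = ΣR − ΣR_known = 0.3444 − 1.057×10^-4 = 0.3443 K/W
(1/r₁−1/r₂)/(4πk) = 0.3443 ⇒ k = 0.1825/(4π·0.3443) = 0.0422 W/m·K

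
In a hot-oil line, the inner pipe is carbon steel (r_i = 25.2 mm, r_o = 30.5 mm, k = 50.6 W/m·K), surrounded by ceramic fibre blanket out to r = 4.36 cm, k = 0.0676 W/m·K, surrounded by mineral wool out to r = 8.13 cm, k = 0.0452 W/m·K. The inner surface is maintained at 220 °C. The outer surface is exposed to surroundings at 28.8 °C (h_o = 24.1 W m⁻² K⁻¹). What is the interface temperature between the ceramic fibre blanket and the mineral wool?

T = 168 °C

Series thermal resistances, inner to outer:
  R'_carbon steel = ln(0.0305/0.0252)/(2πk) = 0.1909/(2π·50.6) = 6.004×10^-4 m·K/W
  R'_ceramic fibre blanket = ln(0.0436/0.0305)/(2πk) = 0.3573/(2π·0.0676) = 0.8413 m·K/W
  R'_mineral wool = ln(0.0813/0.0436)/(2πk) = 0.6231/(2π·0.0452) = 2.194 m·K/W
  R'_conv,out = 1/(2πr h) = 1/(2π·0.0813·24.1) = 0.08123 m·K/W
ΣR = 6.004×10^-4 + 0.8413 + 2.194 + 0.08123 = 3.117 m·K/W
Q' = ΔT/ΣR = (220 °C − 28.8 °C)/3.117 = 61.34 W/m
From the inner boundary to the ceramic fibre blanket/mineral wool interface, ΣR_partial = 0.8419 m·K/W.
T_interface = T_in − Q'·ΣR_partial = 220 °C − (61.34)(0.8419) = 168 °C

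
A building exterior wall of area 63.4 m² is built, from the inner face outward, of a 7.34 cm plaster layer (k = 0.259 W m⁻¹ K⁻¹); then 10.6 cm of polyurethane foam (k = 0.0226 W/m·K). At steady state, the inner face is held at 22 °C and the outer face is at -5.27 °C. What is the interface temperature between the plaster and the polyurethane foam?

T = 20.4 °C

Treat each layer as a resistance in series:
  R_plaster = L/(kA) = 0.0734/(0.259·63.4) = 0.004470 K/W
  R_polyurethane foam = L/(kA) = 0.106/(0.0226·63.4) = 0.07398 K/W
ΣR = 0.004470 + 0.07398 = 0.07845 K/W
Q = ΔT/ΣR = (22 °C − -5.27 °C)/0.07845 = 347.6 W
From the inner boundary to the plaster/polyurethane foam interface, ΣR_partial = 0.004470 K/W.
T_interface = T_in − Q·ΣR_partial = 22 °C − (347.6)(0.004470) = 20.4 °C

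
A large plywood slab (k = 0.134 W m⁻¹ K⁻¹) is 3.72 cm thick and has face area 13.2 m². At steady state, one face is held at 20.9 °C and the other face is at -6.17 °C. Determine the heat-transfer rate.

Q = kA·ΔT/L = 0.134 × 13.2 × |20.9 °C − -6.17 °C| / 0.0372 = 1290 W

Q = 1290 W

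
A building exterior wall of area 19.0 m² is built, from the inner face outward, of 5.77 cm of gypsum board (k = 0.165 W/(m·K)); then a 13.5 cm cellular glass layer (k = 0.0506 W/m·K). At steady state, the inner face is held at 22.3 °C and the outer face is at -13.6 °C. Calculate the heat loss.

Q = 226 W

Resistance network (inner→outer):
  R_gypsum board = L/(kA) = 0.0577/(0.165·19.0) = 0.01841 K/W
  R_cellular glass = L/(kA) = 0.135/(0.0506·19.0) = 0.1404 K/W
ΣR = 0.01841 + 0.1404 = 0.1588 K/W
Q = ΔT/ΣR = (22.3 °C − -13.6 °C)/0.1588 = 226 W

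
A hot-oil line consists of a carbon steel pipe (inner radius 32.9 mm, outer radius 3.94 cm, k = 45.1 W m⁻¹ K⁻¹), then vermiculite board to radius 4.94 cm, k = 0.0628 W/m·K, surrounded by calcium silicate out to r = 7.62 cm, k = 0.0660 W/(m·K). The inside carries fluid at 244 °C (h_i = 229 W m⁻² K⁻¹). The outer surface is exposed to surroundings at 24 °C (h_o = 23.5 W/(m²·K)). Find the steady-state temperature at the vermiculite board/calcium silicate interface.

T = 168 °C

Series thermal resistances, inner to outer:
  R'_conv,in = 1/(2πr h) = 1/(2π·0.0329·229) = 0.02112 m·K/W
  R'_carbon steel = ln(0.0394/0.0329)/(2πk) = 0.1803/(2π·45.1) = 6.362×10^-4 m·K/W
  R'_vermiculite board = ln(0.0494/0.0394)/(2πk) = 0.2262/(2π·0.0628) = 0.5732 m·K/W
  R'_calcium silicate = ln(0.0762/0.0494)/(2πk) = 0.4334/(2π·0.0660) = 1.045 m·K/W
  R'_conv,out = 1/(2πr h) = 1/(2π·0.0762·23.5) = 0.08888 m·K/W
ΣR = 0.02112 + 6.362×10^-4 + 0.5732 + 1.045 + 0.08888 = 1.729 m·K/W
Q' = ΔT/ΣR = (244 °C − 24 °C)/1.729 = 127.2 W/m
From the inner boundary to the vermiculite board/calcium silicate interface, ΣR_partial = 0.5950 m·K/W.
T_interface = T_in − Q'·ΣR_partial = 244 °C − (127.2)(0.5950) = 168 °C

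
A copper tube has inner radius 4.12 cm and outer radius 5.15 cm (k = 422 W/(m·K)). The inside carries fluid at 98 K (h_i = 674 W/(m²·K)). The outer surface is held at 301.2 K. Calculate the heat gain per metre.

Q' = 34.9 kW/m

Series thermal resistances, inner to outer:
  R'_conv,in = 1/(2πr h) = 1/(2π·0.0412·674) = 0.005731 m·K/W
  R'_copper = ln(0.0515/0.0412)/(2πk) = 0.2231/(2π·422) = 8.416×10^-5 m·K/W
ΣR = 0.005731 + 8.416×10^-5 = 0.005815 m·K/W
Q' = ΔT/ΣR = (98 K − 301.2 K)/0.005815 = -34900 W/m
(Negative Q' ⇒ heat flows inward; heat gain = 34900 W/m.)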